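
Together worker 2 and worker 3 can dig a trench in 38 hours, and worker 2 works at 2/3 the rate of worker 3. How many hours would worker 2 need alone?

95 hours

Let worker 3's rate be r; then worker 2's rate is (2/3)r, so together (2/3 + 1)r = (5/3)r = 1/38.
Thus r = 3/190 per hour.
Worker 3 alone: 190/3 hours; worker 2 alone: 95 hours.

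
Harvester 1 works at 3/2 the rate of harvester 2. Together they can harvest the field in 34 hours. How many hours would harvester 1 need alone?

Let harvester 2's rate be r; then harvester 1's rate is (3/2)r, so together (3/2 + 1)r = (5/2)r = 1/34.
Thus r = 1/85 per hour.
Harvester 2 alone: 85 hours; harvester 1 alone: 170/3 hours.

170/3 hours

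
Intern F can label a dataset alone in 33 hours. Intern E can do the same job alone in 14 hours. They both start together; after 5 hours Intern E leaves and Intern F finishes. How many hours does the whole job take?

297/14 hours

In the first 5 hours the combined rate is 47/462, so 235/462 of the job is done, leaving 227/462.
After Intern E leaves the rate is 1/33 per hour; the remaining 227/462 takes 227/14 hours.
Total = 5 + 227/14 = 297/14 hours.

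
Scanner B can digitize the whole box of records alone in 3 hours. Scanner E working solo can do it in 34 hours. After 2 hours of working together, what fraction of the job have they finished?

37/51

Combined rate: 1/3 + 1/34 = (34 + 3)/102 = 37/102 per hour.
In 2 hours they complete 2·37/102 = 37/51 of the job.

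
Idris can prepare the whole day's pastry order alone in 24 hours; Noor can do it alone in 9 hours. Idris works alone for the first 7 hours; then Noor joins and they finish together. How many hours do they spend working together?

51/11 hours

In 7 hours Idris does 7/24 of the job, leaving 17/24.
Idris and Noor together work at 11/72 per hour, so finishing takes 17/24 ÷ 11/72 = 51/11 hours.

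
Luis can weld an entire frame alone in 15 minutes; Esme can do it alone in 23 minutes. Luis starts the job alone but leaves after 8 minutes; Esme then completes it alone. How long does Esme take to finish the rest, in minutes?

In 8 minutes Luis does 8/15 of the job, leaving 7/15.
Esme works at 1/23 per minute, so finishing takes 7/15 ÷ 1/23 = 161/15 minutes.

161/15 minutes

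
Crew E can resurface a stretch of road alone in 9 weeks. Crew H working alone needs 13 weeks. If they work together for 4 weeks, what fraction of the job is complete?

Combined rate: 1/9 + 1/13 = (13 + 9)/117 = 22/117 per week.
In 4 weeks they complete 4·22/117 = 88/117 of the job.

88/117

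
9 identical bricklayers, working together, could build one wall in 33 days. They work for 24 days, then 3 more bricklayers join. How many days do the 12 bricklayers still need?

27/4 days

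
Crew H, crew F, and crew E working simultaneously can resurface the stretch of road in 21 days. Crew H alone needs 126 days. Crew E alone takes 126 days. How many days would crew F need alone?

63/2 days

Combined rate is 1/21 per day.
Known contribution: 1/126 + 1/126 = (1 + 1)/126 = 2/126 = 1/63 per day.
So crew F's rate is 1/21 − 1/63 = 2/63, meaning 63/2 days alone.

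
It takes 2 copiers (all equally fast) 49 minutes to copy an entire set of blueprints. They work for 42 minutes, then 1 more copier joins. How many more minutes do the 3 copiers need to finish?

14/3 minutes

One copier does 1/98 of the job per minute.
After 42 minutes with 2 copiers, 6/7 is done (1/7 left).
With 3 copiers the rate is 3/98, so the rest takes 1/7 ÷ 3/98 = 14/3 minutes.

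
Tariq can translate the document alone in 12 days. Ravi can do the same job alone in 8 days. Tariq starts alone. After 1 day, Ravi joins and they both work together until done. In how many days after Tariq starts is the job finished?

In the first 1 day Tariq alone does 1/12 of the job, leaving 11/12.
Once everyone is working, combined rate: 1/12 + 1/8 = (2 + 3)/24 = 5/24 per day.
Remaining 11/12 at 5/24 per day takes 22/5 days.
Total from the start = 1 + 22/5 = 27/5 days.

27/5 days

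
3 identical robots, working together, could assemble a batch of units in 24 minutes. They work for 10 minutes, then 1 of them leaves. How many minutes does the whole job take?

31 minutes

One robot does 1/72 of the job per minute.
After 10 minutes with 3 robots, 5/12 is done (7/12 left).
With 2 robots the rate is 2/72 = 1/36, so the rest takes 7/12 ÷ 1/36 = 21 minutes.
Total = 10 + 21 = 31 minutes.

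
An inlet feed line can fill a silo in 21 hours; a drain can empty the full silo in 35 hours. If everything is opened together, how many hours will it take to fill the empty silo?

Net rate = 1/21 − 1/35 = (5 − 3)/105 = 2/105 per hour.
Filling time = 1 ÷ (2/105) = 105/2 hours.

105/2 hours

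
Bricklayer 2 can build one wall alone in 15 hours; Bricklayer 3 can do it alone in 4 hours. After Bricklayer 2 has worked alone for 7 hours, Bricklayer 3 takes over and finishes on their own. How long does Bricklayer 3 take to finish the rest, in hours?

In 7 hours Bricklayer 2 does 7/15 of the job, leaving 8/15.
Bricklayer 3 works at 1/4 per hour, so finishing takes 8/15 ÷ 1/4 = 32/15 hours.

32/15 hours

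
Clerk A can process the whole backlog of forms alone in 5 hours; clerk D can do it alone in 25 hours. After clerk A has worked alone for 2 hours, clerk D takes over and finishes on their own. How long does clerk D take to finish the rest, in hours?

15 hours

In 2 hours clerk A does 2/5 of the job, leaving 3/5.
Clerk D works at 1/25 per hour, so finishing takes 3/5 ÷ 1/25 = 15 hours.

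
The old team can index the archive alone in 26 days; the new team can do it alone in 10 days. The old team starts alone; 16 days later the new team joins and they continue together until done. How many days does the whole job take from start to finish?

In 16 days the old team does 16/26 = 8/13 of the job, leaving 5/13.
The old team and the new team together work at 9/65 per day, so finishing takes 5/13 ÷ 9/65 = 25/9 days.
Total time = 16 + 25/9 = 169/9 days.

169/9 days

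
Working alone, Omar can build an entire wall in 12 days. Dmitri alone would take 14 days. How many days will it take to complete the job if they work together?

84/13 days

Combined rate: 1/12 + 1/14 = (7 + 6)/84 = 13/84 per day.
Time = 1 ÷ (13/84) = 84/13 days.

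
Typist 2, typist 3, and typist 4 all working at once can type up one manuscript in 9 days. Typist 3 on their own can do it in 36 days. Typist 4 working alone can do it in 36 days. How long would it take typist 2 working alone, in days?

18 days

Combined rate is 1/9 per day.
Known contribution: 1/36 + 1/36 = (1 + 1)/36 = 2/36 = 1/18 per day.
So typist 2's rate is 1/9 − 1/18 = 1/18, meaning 18 days alone.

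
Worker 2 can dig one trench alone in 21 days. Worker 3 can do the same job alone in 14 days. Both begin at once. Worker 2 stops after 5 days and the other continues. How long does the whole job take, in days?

32/3 days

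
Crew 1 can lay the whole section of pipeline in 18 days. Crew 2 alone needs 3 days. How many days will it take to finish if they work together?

18/7 days

With two workers the combined time is the product over the sum: 18·3/(18+3) = 54/21 = 18/7 days.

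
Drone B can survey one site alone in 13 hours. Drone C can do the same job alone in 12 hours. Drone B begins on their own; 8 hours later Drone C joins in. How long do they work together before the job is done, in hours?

In the first 8 hours Drone B alone does 8/13 of the job, leaving 5/13.
Once everyone is working, combined rate: 1/13 + 1/12 = (12 + 13)/156 = 25/156 per hour.
Remaining 5/13 at 25/156 per hour takes 12/5 hours.

12/5 hours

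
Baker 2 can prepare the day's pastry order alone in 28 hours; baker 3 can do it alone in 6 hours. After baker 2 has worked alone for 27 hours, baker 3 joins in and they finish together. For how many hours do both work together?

In 27 hours baker 2 does 27/28 of the job, leaving 1/28.
Baker 2 and baker 3 together work at 17/84 per hour, so finishing takes 1/28 ÷ 17/84 = 3/17 hours.

3/17 hours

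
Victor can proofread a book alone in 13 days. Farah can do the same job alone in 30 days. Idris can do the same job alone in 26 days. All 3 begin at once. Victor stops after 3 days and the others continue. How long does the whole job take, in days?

75/7 days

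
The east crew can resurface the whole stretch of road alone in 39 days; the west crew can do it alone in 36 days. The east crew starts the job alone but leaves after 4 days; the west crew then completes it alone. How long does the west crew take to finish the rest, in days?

In 4 days the east crew does 4/39 of the job, leaving 35/39.
The west crew works at 1/36 per day, so finishing takes 35/39 ÷ 1/36 = 420/13 days.

420/13 days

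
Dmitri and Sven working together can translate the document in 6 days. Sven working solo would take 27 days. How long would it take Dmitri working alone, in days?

54/7 days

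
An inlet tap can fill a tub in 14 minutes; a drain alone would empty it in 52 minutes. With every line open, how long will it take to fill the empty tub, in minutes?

Net rate = 1/14 − 1/52 = (26 − 7)/364 = 19/364 per minute.
Filling time = 1 ÷ (19/364) = 364/19 minutes.

364/19 minutes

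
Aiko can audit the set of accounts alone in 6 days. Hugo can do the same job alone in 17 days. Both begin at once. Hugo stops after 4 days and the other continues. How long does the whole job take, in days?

In the first 4 days the combined rate is 23/102, so 46/51 of the job is done, leaving 5/51.
After Hugo leaves the rate is 1/6 per day; the remaining 5/51 takes 10/17 days.
Total = 4 + 10/17 = 78/17 days.

78/17 days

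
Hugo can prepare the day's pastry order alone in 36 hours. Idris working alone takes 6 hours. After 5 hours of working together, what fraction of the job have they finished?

35/36

Combined rate: 1/36 + 1/6 = (1 + 6)/36 = 7/36 per hour.
In 5 hours they complete 5·7/36 = 35/36 of the job.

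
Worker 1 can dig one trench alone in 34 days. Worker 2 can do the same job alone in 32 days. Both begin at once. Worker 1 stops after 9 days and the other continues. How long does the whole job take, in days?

400/17 days

In the first 9 days the combined rate is 33/544, so 297/544 of the job is done, leaving 247/544.
After Worker 1 leaves the rate is 1/32 per day; the remaining 247/544 takes 247/17 days.
Total = 9 + 247/17 = 400/17 days.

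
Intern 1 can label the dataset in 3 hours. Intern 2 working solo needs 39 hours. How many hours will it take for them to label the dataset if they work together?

With two workers the combined time is the product over the sum: 3·39/(3+39) = 117/42 = 39/14 hours.

39/14 hours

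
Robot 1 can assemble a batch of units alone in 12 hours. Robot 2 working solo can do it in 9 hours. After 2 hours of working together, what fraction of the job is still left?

11/18

Combined rate: 1/12 + 1/9 = (3 + 4)/36 = 7/36 per hour.
In 2 hours they complete 2·7/36 = 7/18 of the job.
So 11/18 remains.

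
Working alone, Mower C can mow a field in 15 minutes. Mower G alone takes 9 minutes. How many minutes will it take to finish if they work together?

45/8 minutes

With two workers the combined time is the product over the sum: 15·9/(15+9) = 135/24 = 45/8 minutes.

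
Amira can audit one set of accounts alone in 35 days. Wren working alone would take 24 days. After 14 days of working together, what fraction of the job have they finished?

59/60

Combined rate: 1/35 + 1/24 = (24 + 35)/840 = 59/840 per day.
In 14 days they complete 14·59/840 = 59/60 of the job.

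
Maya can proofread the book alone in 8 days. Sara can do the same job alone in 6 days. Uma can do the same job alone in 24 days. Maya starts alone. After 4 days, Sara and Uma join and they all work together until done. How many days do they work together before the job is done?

In the first 4 days Maya alone does 4/8 = 1/2 of the job, leaving 1/2.
Once everyone is working, combined rate: 1/8 + 1/6 + 1/24 = (3 + 4 + 1)/24 = 8/24 = 1/3 per day.
Remaining 1/2 at 1/3 per day takes 3/2 days.

3/2 days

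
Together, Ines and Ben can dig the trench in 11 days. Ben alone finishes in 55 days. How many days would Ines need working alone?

Combined rate is 1/11 per day.
Known contribution: 1/55 per day.
So Ines's rate is 1/11 − 1/55 = 4/55, meaning 55/4 days alone.

55/4 days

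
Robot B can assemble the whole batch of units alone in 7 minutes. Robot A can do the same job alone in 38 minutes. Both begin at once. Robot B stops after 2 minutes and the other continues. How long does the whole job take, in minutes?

In the first 2 minutes the combined rate is 45/266, so 45/133 of the job is done, leaving 88/133.
After Robot B leaves the rate is 1/38 per minute; the remaining 88/133 takes 176/7 minutes.
Total = 2 + 176/7 = 190/7 minutes.

190/7 minutes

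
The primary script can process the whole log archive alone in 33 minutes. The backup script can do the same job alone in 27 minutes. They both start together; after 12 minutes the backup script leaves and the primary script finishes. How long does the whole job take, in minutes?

In the first 12 minutes the combined rate is 20/297, so 80/99 of the job is done, leaving 19/99.
After the backup script leaves the rate is 1/33 per minute; the remaining 19/99 takes 19/3 minutes.
Total = 12 + 19/3 = 55/3 minutes.

55/3 minutes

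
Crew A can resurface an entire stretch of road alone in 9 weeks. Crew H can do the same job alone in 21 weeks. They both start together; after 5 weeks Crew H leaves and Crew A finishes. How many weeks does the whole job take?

48/7 weeks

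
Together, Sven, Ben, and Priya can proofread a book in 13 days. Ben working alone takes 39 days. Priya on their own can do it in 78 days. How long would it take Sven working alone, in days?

26 days

Combined rate is 1/13 per day.
Known contribution: 1/39 + 1/78 = (2 + 1)/78 = 3/78 = 1/26 per day.
So Sven's rate is 1/13 − 1/26 = 1/26, meaning 26 days alone.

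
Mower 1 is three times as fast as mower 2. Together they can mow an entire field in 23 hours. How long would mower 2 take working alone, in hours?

92 hours

Let mower 2's rate be r; then mower 1's rate is 3r, so together (3 + 1)r = 4r = 1/23.
Thus r = 1/92 per hour.
Mower 2 alone: 92 hours; mower 1 alone: 92/3 hours.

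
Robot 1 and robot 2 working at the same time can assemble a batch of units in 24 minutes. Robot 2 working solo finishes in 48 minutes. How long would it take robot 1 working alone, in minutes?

48 minutes

Combined rate is 1/24 per minute.
Known contribution: 1/48 per minute.
So robot 1's rate is 1/24 − 1/48 = 1/48, meaning 48 minutes alone.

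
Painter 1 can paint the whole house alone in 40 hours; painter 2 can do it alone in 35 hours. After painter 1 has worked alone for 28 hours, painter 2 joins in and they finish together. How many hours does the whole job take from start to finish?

168/5 hours

In 28 hours painter 1 does 28/40 = 7/10 of the job, leaving 3/10.
Painter 1 and painter 2 together work at 3/56 per hour, so finishing takes 3/10 ÷ 3/56 = 28/5 hours.
Total time = 28 + 28/5 = 168/5 hours.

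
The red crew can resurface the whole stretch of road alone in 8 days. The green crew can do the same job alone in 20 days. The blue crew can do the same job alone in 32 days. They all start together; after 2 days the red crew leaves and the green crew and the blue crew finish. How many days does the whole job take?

In the first 2 days the combined rate is 33/160, so 33/80 of the job is done, leaving 47/80.
After the red crew leaves the rate is 13/160 per day; the remaining 47/80 takes 94/13 days.
Total = 2 + 94/13 = 120/13 days.

120/13 days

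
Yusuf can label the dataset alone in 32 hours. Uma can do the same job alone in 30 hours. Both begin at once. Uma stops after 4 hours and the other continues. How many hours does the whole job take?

In the first 4 hours the combined rate is 31/480, so 31/120 of the job is done, leaving 89/120.
After Uma leaves the rate is 1/32 per hour; the remaining 89/120 takes 356/15 hours.
Total = 4 + 356/15 = 416/15 hours.

416/15 hours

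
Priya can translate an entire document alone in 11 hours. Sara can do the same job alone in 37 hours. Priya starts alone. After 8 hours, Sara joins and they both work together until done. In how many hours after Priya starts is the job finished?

165/16 hours

In the first 8 hours Priya alone does 8/11 of the job, leaving 3/11.
Once everyone is working, combined rate: 1/11 + 1/37 = (37 + 11)/407 = 48/407 per hour.
Remaining 3/11 at 48/407 per hour takes 37/16 hours.
Total from the start = 8 + 37/16 = 165/16 hours.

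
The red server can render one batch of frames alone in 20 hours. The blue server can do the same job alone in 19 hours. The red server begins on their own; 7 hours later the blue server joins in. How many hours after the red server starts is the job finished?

In the first 7 hours the red server alone does 7/20 of the job, leaving 13/20.
Once everyone is working, combined rate: 1/20 + 1/19 = (19 + 20)/380 = 39/380 per hour.
Remaining 13/20 at 39/380 per hour takes 19/3 hours.
Total from the start = 7 + 19/3 = 40/3 hours.

40/3 hours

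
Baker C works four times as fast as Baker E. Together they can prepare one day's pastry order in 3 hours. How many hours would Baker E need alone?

15 hours

Let Baker E's rate be r; then Baker C's rate is 4r, so together (4 + 1)r = 5r = 1/3.
Thus r = 1/15 per hour.
Baker E alone: 15 hours; Baker C alone: 15/4 hours.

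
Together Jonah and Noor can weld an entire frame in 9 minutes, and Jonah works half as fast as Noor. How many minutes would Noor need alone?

27/2 minutes

Let Noor's rate be r; then Jonah's rate is (1/2)r, so together (1/2 + 1)r = (3/2)r = 1/9.
Thus r = 2/27 per minute.
Noor alone: 27/2 minutes; Jonah alone: 27 minutes.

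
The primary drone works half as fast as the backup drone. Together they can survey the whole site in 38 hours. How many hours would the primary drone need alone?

Let the backup drone's rate be r; then the primary drone's rate is (1/2)r, so together (1/2 + 1)r = (3/2)r = 1/38.
Thus r = 1/57 per hour.
The backup drone alone: 57 hours; the primary drone alone: 114 hours.

114 hours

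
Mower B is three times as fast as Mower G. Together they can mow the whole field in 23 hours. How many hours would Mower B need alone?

92/3 hours

Let Mower G's rate be r; then Mower B's rate is 3r, so together (3 + 1)r = 4r = 1/23.
Thus r = 1/92 per hour.
Mower G alone: 92 hours; Mower B alone: 92/3 hours.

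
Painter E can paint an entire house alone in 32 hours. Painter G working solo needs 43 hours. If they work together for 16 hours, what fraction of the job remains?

Combined rate: 1/32 + 1/43 = (43 + 32)/1376 = 75/1376 per hour.
In 16 hours they complete 16·75/1376 = 75/86 of the job.
So 11/86 remains.

11/86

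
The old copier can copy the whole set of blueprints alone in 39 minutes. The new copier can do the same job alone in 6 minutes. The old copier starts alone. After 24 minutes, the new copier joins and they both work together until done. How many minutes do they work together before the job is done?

In the first 24 minutes the old copier alone does 24/39 = 8/13 of the job, leaving 5/13.
Once everyone is working, combined rate: 1/39 + 1/6 = (2 + 13)/78 = 15/78 = 5/26 per minute.
Remaining 5/13 at 5/26 per minute takes 2 minutes.

2 minutes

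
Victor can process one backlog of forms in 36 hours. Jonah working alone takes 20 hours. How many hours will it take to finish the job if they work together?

90/7 hours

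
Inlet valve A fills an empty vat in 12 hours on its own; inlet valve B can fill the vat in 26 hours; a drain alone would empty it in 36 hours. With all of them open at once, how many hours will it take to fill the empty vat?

Net rate = 1/12 + 1/26 − 1/36 = (39 + 18 − 13)/468 = 44/468 = 11/117 per hour.
Filling time = 1 ÷ (11/117) = 117/11 hours.

117/11 hours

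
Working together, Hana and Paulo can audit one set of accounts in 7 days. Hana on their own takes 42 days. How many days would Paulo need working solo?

42/5 days

Combined rate is 1/7 per day.
Known contribution: 1/42 per day.
So Paulo's rate is 1/7 − 1/42 = 5/42, meaning 42/5 days alone.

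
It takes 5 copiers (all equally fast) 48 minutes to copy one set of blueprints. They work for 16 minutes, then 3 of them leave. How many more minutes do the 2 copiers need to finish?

One copier does 1/240 of the job per minute.
After 16 minutes with 5 copiers, 1/3 is done (2/3 left).
With 2 copiers the rate is 2/240 = 1/120, so the rest takes 2/3 ÷ 1/120 = 80 minutes.

80 minutes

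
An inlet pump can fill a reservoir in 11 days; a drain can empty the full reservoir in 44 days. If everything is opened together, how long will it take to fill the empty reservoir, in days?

Net rate = 1/11 − 1/44 = (4 − 1)/44 = 3/44 per day.
Filling time = 1 ÷ (3/44) = 44/3 days.

44/3 days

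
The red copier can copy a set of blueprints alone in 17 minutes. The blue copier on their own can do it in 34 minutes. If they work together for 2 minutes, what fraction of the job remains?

14/17

Combined rate: 1/17 + 1/34 = (2 + 1)/34 = 3/34 per minute.
In 2 minutes they complete 2·3/34 = 3/17 of the job.
So 14/17 remains.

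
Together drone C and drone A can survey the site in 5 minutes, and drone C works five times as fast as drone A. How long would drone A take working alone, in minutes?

30 minutes

Let drone A's rate be r; then drone C's rate is 5r, so together (5 + 1)r = 6r = 1/5.
Thus r = 1/30 per minute.
Drone A alone: 30 minutes; drone C alone: 6 minutes.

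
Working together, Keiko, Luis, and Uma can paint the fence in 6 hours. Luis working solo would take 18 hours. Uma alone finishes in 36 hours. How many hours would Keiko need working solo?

12 hours

Combined rate is 1/6 per hour.
Known contribution: 1/18 + 1/36 = (2 + 1)/36 = 3/36 = 1/12 per hour.
So Keiko's rate is 1/6 − 1/12 = 1/12, meaning 12 hours alone.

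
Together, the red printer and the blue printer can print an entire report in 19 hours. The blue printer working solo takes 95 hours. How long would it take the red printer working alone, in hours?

95/4 hours

Combined rate is 1/19 per hour.
Known contribution: 1/95 per hour.
So the red printer's rate is 1/19 − 1/95 = 4/95, meaning 95/4 hours alone.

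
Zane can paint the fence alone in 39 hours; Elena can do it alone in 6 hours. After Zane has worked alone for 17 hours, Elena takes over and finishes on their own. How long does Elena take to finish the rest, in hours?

In 17 hours Zane does 17/39 of the job, leaving 22/39.
Elena works at 1/6 per hour, so finishing takes 22/39 ÷ 1/6 = 44/13 hours.

44/13 hours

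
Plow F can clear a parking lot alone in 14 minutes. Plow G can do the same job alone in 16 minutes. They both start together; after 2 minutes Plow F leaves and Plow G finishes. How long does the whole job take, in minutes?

In the first 2 minutes the combined rate is 15/112, so 15/56 of the job is done, leaving 41/56.
After Plow F leaves the rate is 1/16 per minute; the remaining 41/56 takes 82/7 minutes.
Total = 2 + 82/7 = 96/7 minutes.

96/7 minutes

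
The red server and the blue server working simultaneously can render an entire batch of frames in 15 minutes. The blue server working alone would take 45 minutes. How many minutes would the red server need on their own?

Combined rate is 1/15 per minute.
Known contribution: 1/45 per minute.
So the red server's rate is 1/15 − 1/45 = 2/45, meaning 45/2 minutes alone.

45/2 minutes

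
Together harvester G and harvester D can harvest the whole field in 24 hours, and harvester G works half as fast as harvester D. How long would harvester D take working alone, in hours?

Let harvester D's rate be r; then harvester G's rate is (1/2)r, so together (1/2 + 1)r = (3/2)r = 1/24.
Thus r = 1/36 per hour.
Harvester D alone: 36 hours; harvester G alone: 72 hours.

36 hours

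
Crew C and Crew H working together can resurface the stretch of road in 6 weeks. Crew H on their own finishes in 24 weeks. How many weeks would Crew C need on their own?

Combined rate is 1/6 per week.
Known contribution: 1/24 per week.
So Crew C's rate is 1/6 − 1/24 = 1/8, meaning 8 weeks alone.

8 weeks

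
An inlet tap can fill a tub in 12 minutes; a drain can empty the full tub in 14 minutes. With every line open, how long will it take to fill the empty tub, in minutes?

Net rate = 1/12 − 1/14 = (7 − 6)/84 = 1/84 per minute.
Filling time = 1 ÷ (1/84) = 84 minutes.

84 minutes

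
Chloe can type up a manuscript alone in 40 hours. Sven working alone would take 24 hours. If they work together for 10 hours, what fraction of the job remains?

Combined rate: 1/40 + 1/24 = (3 + 5)/120 = 8/120 = 1/15 per hour.
In 10 hours they complete 10·1/15 = 2/3 of the job.
So 1/3 remains.

1/3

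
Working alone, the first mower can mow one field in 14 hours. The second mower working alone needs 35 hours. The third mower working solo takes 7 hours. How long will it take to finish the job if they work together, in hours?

70/17 hours

Combined rate: 1/14 + 1/35 + 1/7 = (5 + 2 + 10)/70 = 17/70 per hour.
Time = 1 ÷ (17/70) = 70/17 hours.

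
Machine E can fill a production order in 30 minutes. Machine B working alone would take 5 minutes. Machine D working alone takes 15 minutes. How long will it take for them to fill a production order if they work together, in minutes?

Combined rate: 1/30 + 1/5 + 1/15 = (1 + 6 + 2)/30 = 9/30 = 3/10 per minute.
Time = 1 ÷ (3/10) = 10/3 minutes.

10/3 minutes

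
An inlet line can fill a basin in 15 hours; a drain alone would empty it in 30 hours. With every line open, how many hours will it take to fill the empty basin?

Net rate = 1/15 − 1/30 = (2 − 1)/30 = 1/30 per hour.
Filling time = 1 ÷ (1/30) = 30 hours.

30 hours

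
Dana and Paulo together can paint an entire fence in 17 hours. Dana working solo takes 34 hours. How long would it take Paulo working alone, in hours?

Combined rate is 1/17 per hour.
Known contribution: 1/34 per hour.
So Paulo's rate is 1/17 − 1/34 = 1/34, meaning 34 hours alone.

34 hours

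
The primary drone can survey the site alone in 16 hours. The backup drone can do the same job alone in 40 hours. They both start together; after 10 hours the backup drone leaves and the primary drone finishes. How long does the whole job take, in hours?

12 hours

In the first 10 hours the combined rate is 7/80, so 7/8 of the job is done, leaving 1/8.
After the backup drone leaves the rate is 1/16 per hour; the remaining 1/8 takes 2 hours.
Total = 10 + 2 = 12 hours.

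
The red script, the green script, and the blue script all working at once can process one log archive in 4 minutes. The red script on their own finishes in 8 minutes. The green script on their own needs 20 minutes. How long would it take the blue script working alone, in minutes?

40/3 minutes

Combined rate is 1/4 per minute.
Known contribution: 1/8 + 1/20 = (5 + 2)/40 = 7/40 per minute.
So the blue script's rate is 1/4 − 7/40 = 3/40, meaning 40/3 minutes alone.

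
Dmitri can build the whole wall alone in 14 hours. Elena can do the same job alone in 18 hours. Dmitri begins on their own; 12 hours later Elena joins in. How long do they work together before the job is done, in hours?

In the first 12 hours Dmitri alone does 12/14 = 6/7 of the job, leaving 1/7.
Once everyone is working, combined rate: 1/14 + 1/18 = (9 + 7)/126 = 16/126 = 8/63 per hour.
Remaining 1/7 at 8/63 per hour takes 9/8 hours.

9/8 hours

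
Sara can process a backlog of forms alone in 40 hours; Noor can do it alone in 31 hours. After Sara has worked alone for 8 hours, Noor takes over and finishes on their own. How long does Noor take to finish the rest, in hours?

124/5 hours

In 8 hours Sara does 8/40 = 1/5 of the job, leaving 4/5.
Noor works at 1/31 per hour, so finishing takes 4/5 ÷ 1/31 = 124/5 hours.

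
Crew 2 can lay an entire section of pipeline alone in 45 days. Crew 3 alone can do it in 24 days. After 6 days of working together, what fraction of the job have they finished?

23/60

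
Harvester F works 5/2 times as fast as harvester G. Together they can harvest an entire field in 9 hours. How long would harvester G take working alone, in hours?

63/2 hours

Let harvester G's rate be r; then harvester F's rate is (5/2)r, so together (5/2 + 1)r = (7/2)r = 1/9.
Thus r = 2/63 per hour.
Harvester G alone: 63/2 hours; harvester F alone: 63/5 hours.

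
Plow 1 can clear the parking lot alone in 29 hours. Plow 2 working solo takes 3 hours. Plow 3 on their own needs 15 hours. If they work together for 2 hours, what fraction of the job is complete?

Combined rate: 1/29 + 1/3 + 1/15 = (15 + 145 + 29)/435 = 189/435 = 63/145 per hour.
In 2 hours they complete 2·63/145 = 126/145 of the job.

126/145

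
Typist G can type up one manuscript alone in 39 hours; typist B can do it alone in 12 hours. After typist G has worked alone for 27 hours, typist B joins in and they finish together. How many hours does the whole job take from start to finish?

In 27 hours typist G does 27/39 = 9/13 of the job, leaving 4/13.
Typist G and typist B together work at 17/156 per hour, so finishing takes 4/13 ÷ 17/156 = 48/17 hours.
Total time = 27 + 48/17 = 507/17 hours.

507/17 hours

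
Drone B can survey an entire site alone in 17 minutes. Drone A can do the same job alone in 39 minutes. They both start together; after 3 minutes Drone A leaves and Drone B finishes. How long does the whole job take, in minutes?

204/13 minutes

In the first 3 minutes the combined rate is 56/663, so 56/221 of the job is done, leaving 165/221.
After Drone A leaves the rate is 1/17 per minute; the remaining 165/221 takes 165/13 minutes.
Total = 3 + 165/13 = 204/13 minutes.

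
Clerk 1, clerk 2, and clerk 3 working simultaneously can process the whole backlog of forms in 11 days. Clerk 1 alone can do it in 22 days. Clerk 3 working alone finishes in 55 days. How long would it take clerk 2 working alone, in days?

110/3 days

Combined rate is 1/11 per day.
Known contribution: 1/22 + 1/55 = (5 + 2)/110 = 7/110 per day.
So clerk 2's rate is 1/11 − 7/110 = 3/110, meaning 110/3 days alone.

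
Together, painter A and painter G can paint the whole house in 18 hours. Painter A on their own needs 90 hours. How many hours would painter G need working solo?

Combined rate is 1/18 per hour.
Known contribution: 1/90 per hour.
So painter G's rate is 1/18 − 1/90 = 2/45, meaning 45/2 hours alone.

45/2 hours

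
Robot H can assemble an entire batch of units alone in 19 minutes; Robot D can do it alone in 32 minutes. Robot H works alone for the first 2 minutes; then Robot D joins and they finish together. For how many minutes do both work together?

In 2 minutes Robot H does 2/19 of the job, leaving 17/19.
Robot H and Robot D together work at 51/608 per minute, so finishing takes 17/19 ÷ 51/608 = 32/3 minutes.

32/3 minutes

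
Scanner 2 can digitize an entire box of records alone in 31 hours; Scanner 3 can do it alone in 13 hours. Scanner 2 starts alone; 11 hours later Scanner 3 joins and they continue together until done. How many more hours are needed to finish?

In 11 hours Scanner 2 does 11/31 of the job, leaving 20/31.
Scanner 2 and Scanner 3 together work at 44/403 per hour, so finishing takes 20/31 ÷ 44/403 = 65/11 hours.

65/11 hours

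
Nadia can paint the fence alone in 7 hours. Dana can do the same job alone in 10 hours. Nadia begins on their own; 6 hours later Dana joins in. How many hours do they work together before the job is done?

10/17 hours

In the first 6 hours Nadia alone does 6/7 of the job, leaving 1/7.
Once everyone is working, combined rate: 1/7 + 1/10 = (10 + 7)/70 = 17/70 per hour.
Remaining 1/7 at 17/70 per hour takes 10/17 hours.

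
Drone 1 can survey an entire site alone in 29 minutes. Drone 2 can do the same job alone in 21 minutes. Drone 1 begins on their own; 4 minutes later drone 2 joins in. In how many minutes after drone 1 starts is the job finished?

In the first 4 minutes drone 1 alone does 4/29 of the job, leaving 25/29.
Once everyone is working, combined rate: 1/29 + 1/21 = (21 + 29)/609 = 50/609 per minute.
Remaining 25/29 at 50/609 per minute takes 21/2 minutes.
Total from the start = 4 + 21/2 = 29/2 minutes.

29/2 minutes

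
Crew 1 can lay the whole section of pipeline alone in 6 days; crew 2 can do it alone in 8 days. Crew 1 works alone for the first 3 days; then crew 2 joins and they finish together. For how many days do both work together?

In 3 days crew 1 does 3/6 = 1/2 of the job, leaving 1/2.
Crew 1 and crew 2 together work at 7/24 per day, so finishing takes 1/2 ÷ 7/24 = 12/7 days.

12/7 days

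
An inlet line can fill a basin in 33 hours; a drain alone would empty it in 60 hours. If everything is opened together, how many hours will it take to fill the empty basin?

220/3 hours

Net rate = 1/33 − 1/60 = (20 − 11)/660 = 9/660 = 3/220 per hour.
Filling time = 1 ÷ (3/220) = 220/3 hours.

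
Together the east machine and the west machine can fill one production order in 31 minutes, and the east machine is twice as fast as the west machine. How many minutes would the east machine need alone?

93/2 minutes

Let the west machine's rate be r; then the east machine's rate is 2r, so together (2 + 1)r = 3r = 1/31.
Thus r = 1/93 per minute.
The west machine alone: 93 minutes; the east machine alone: 93/2 minutes.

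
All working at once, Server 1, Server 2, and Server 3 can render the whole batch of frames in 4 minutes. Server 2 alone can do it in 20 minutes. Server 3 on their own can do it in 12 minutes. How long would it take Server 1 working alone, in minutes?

Combined rate is 1/4 per minute.
Known contribution: 1/20 + 1/12 = (3 + 5)/60 = 8/60 = 2/15 per minute.
So Server 1's rate is 1/4 − 2/15 = 7/60, meaning 60/7 minutes alone.

60/7 minutes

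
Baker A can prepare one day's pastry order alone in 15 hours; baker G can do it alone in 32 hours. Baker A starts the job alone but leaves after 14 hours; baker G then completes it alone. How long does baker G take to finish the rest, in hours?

32/15 hours

In 14 hours baker A does 14/15 of the job, leaving 1/15.
Baker G works at 1/32 per hour, so finishing takes 1/15 ÷ 1/32 = 32/15 hours.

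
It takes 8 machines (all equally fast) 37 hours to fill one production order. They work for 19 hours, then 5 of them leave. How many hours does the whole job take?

67 hours

One machine does 1/296 of the job per hour.
After 19 hours with 8 machines, 19/37 is done (18/37 left).
With 3 machines the rate is 3/296, so the rest takes 18/37 ÷ 3/296 = 48 hours.
Total = 19 + 48 = 67 hours.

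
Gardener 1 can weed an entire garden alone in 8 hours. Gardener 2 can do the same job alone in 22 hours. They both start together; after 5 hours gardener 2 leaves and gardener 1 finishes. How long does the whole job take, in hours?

68/11 hours

In the first 5 hours the combined rate is 15/88, so 75/88 of the job is done, leaving 13/88.
After gardener 2 leaves the rate is 1/8 per hour; the remaining 13/88 takes 13/11 hours.
Total = 5 + 13/11 = 68/11 hours.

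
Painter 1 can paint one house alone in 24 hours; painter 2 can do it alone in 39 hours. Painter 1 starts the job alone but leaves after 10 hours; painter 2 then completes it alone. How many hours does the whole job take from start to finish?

131/4 hours

In 10 hours painter 1 does 10/24 = 5/12 of the job, leaving 7/12.
Painter 2 works at 1/39 per hour, so finishing takes 7/12 ÷ 1/39 = 91/4 hours.
Total time = 10 + 91/4 = 131/4 hours.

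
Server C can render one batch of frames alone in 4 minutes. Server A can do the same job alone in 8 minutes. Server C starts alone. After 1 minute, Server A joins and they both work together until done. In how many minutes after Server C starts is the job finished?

In the first 1 minute Server C alone does 1/4 of the job, leaving 3/4.
Once everyone is working, combined rate: 1/4 + 1/8 = (2 + 1)/8 = 3/8 per minute.
Remaining 3/4 at 3/8 per minute takes 2 minutes.
Total from the start = 1 + 2 = 3 minutes.

3 minutes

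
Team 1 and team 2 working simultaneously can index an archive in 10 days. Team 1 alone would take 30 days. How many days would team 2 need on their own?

15 days

Combined rate is 1/10 per day.
Known contribution: 1/30 per day.
So team 2's rate is 1/10 − 1/30 = 1/15, meaning 15 days alone.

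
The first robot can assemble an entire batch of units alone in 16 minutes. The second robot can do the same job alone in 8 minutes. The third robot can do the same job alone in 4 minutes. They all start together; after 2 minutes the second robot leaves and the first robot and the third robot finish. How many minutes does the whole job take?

12/5 minutes

In the first 2 minutes the combined rate is 7/16, so 7/8 of the job is done, leaving 1/8.
After the second robot leaves the rate is 5/16 per minute; the remaining 1/8 takes 2/5 minutes.
Total = 2 + 2/5 = 12/5 minutes.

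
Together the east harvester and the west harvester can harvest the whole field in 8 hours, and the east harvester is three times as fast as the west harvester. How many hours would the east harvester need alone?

32/3 hours

Let the west harvester's rate be r; then the east harvester's rate is 3r, so together (3 + 1)r = 4r = 1/8.
Thus r = 1/32 per hour.
The west harvester alone: 32 hours; the east harvester alone: 32/3 hours.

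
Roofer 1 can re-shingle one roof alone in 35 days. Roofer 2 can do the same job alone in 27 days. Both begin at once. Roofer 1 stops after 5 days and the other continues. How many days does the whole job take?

162/7 days

In the first 5 days the combined rate is 62/945, so 62/189 of the job is done, leaving 127/189.
After roofer 1 leaves the rate is 1/27 per day; the remaining 127/189 takes 127/7 days.
Total = 5 + 127/7 = 162/7 days.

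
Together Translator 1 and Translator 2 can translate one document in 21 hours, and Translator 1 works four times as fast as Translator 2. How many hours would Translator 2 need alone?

105 hours

Let Translator 2's rate be r; then Translator 1's rate is 4r, so together (4 + 1)r = 5r = 1/21.
Thus r = 1/105 per hour.
Translator 2 alone: 105 hours; Translator 1 alone: 105/4 hours.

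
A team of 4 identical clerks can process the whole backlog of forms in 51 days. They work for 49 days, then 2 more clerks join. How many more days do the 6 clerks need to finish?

One clerk does 1/204 of the job per day.
After 49 days with 4 clerks, 49/51 is done (2/51 left).
With 6 clerks the rate is 6/204 = 1/34, so the rest takes 2/51 ÷ 1/34 = 4/3 days.

4/3 days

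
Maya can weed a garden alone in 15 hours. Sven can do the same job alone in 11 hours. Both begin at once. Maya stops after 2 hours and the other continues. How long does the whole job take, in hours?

143/15 hours

In the first 2 hours the combined rate is 26/165, so 52/165 of the job is done, leaving 113/165.
After Maya leaves the rate is 1/11 per hour; the remaining 113/165 takes 113/15 hours.
Total = 2 + 113/15 = 143/15 hours.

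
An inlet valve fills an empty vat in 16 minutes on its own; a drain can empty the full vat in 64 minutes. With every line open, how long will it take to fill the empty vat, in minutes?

Net rate = 1/16 − 1/64 = (4 − 1)/64 = 3/64 per minute.
Filling time = 1 ÷ (3/64) = 64/3 minutes.

64/3 minutes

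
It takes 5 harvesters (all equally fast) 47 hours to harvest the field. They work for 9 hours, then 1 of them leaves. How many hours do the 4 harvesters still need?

95/2 hours

One harvester does 1/235 of the job per hour.
After 9 hours with 5 harvesters, 9/47 is done (38/47 left).
With 4 harvesters the rate is 4/235, so the rest takes 38/47 ÷ 4/235 = 95/2 hours.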